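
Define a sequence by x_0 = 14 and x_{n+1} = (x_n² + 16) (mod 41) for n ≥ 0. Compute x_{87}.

26

We have x_0 = 14, x_1 = 7, x_2 = 24, x_3 = 18, x_4 = 12, x_5 = 37, x_6 = 32, x_7 = 15, x_8 = 36, x_9 = 0, x_{10} = 16, x_{11} = 26, x_{12} = 36.
Since x_{12} = x_8 = 36, the sequence is eventually periodic: after a pre-period of length 8 it cycles with period 4.
For n ≥ 8, x_n depends only on (n - 8) mod 4. (87 - 8) mod 4 = 3, so x_{87} = x_{11} = 26.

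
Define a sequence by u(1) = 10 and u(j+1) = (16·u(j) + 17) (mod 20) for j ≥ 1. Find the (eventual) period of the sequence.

5

Listing terms: u(1) = 10,  u(2) = 17,  u(3) = 9,  u(4) = 1,  u(5) = 13,  u(6) = 5,  u(7) = 17.
Since u(7) = u(2) = 17, the sequence is eventually periodic: after a pre-period of length 1 it cycles with period 5.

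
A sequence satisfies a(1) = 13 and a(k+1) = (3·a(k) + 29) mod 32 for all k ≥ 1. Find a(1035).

Listing terms: a(1) = 13; a(2) = 4; a(3) = 9; a(4) = 24; a(5) = 5; a(6) = 12; a(7) = 1; a(8) = 0; a(9) = 29; a(10) = 20; a(11) = 25; a(12) = 8; a(13) = 21; a(14) = 28; a(15) = 17; a(16) = 16; a(17) = 13.
The sequence repeats with period 16.
(1035 - 1) mod 16 = 10, so a(1035) = a(11) = 25.

25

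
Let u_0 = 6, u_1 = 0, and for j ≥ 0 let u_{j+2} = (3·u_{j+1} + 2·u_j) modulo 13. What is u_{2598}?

4

Listing terms: u_0 = 6,  u_1 = 0,  u_2 = 12,  u_3 = 10,  u_4 = 2,  u_5 = 0,  u_6 = 4,  u_7 = 12,  u_8 = 5,  u_9 = 0,  u_{10} = 10,  u_{11} = 4,  u_{12} = 6,  u_{13} = 0.
Since (u_{12}, u_{13}) = (u_0, u_1) = (6, 0) (two consecutive terms determine the rest), the sequence is periodic with period 12.
(2598 - 0) mod 12 = 6, so u_{2598} = u_6 = 4.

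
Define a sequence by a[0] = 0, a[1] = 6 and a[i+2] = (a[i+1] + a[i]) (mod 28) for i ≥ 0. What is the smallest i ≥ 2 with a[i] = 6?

We have a[0] = 0,  a[1] = 6,  a[2] = 6,  a[3] = 12,  a[4] = 18,  a[5] = 2,  a[6] = 20,  a[7] = 22,  a[8] = 14,  a[9] = 8,  a[10] = 22,  a[11] = 2,  a[12] = 24,  a[13] = 26,  a[14] = 22,  a[15] = 20,  a[16] = 14,  a[17] = 6,  a[18] = 20,  a[19] = 26,  a[20] = 18,  a[21] = 16,  a[22] = 6,  a[23] = 22,  a[24] = 0,  a[25] = 22,  a[26] = 22,  a[27] = 16,  a[28] = 10,  a[29] = 26,  a[30] = 8,  a[31] = 6,  a[32] = 14,  a[33] = 20,  a[34] = 6,  a[35] = 26,  a[36] = 4,  a[37] = 2,  a[38] = 6,  a[39] = 8,  a[40] = 14,  a[41] = 22,  a[42] = 8,  a[43] = 2,  a[44] = 10,  a[45] = 12,  a[46] = 22,  a[47] = 6,  a[48] = 0,  a[49] = 6.
The sequence repeats with period 48.
The value 6 first appears (with i ≥ 2) at a[2].

2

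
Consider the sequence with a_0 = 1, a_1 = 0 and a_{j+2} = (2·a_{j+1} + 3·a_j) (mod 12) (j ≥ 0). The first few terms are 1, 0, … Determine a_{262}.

Listing terms: a_0 = 1, a_1 = 0, a_2 = 3, a_3 = 6, a_4 = 9, a_5 = 0, a_6 = 3.
Since (a_5, a_6) = (a_1, a_2) = (0, 3) (two consecutive terms determine the rest), the sequence is eventually periodic: after a pre-period of length 1 it cycles with period 4.
For j ≥ 1, a_j depends only on (j - 1) mod 4. (262 - 1) mod 4 = 1, so a_{262} = a_2 = 3.

3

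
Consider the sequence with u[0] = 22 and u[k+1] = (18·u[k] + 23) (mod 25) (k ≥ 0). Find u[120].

22

We have u[0] = 22, u[1] = 19, u[2] = 15, u[3] = 18, u[4] = 22.
Since u[4] = u[0] = 22, the sequence is periodic with period 4.
(120 - 0) mod 4 = 0, so u[120] = u[0] = 22.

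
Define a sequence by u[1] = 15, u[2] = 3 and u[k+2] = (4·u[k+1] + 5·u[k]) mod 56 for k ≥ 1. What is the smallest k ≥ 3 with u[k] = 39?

5

u[1] = 15, u[2] = 3, u[3] = 31, u[4] = 27, u[5] = 39, u[6] = 11, u[7] = 15, u[8] = 3.
The sequence repeats with period 6.
The value 39 first appears (with k ≥ 3) at u[5].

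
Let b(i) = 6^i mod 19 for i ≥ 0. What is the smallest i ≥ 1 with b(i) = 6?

1

b(0) = 1,  b(1) = 6,  b(2) = 17,  b(3) = 7,  b(4) = 4,  b(5) = 5,  b(6) = 11,  b(7) = 9,  b(8) = 16,  b(9) = 1.
The sequence repeats with period 9.
The value 6 first appears (with i ≥ 1) at b(1).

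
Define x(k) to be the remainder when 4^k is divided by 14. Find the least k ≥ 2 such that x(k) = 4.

Computing terms: x(1) = 4, x(2) = 2, x(3) = 8, x(4) = 4.
Since x(4) = x(1) = 4, the sequence is periodic with period 3.
The value 4 next appears (with k ≥ 2) at x(4).

4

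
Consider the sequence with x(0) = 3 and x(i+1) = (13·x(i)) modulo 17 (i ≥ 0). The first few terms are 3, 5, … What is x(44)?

We have x(0) = 3, x(1) = 5, x(2) = 14, x(3) = 12, x(4) = 3.
Since x(4) = x(0) = 3, the sequence is periodic with period 4.
(44 - 0) mod 4 = 0, so x(44) = x(0) = 3.

3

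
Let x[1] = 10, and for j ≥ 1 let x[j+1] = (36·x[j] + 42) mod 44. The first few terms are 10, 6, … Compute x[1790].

26

x[1] = 10,  x[2] = 6,  x[3] = 38,  x[4] = 2,  x[5] = 26,  x[6] = 10.
Since x[6] = x[1] = 10, the sequence is periodic with period 5.
(1790 - 1) mod 5 = 4, so x[1790] = x[5] = 26.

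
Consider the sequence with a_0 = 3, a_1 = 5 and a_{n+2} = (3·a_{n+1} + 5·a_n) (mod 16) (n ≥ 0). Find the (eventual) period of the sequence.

24

Computing terms: a_0 = 3, a_1 = 5, a_2 = 14, a_3 = 3, a_4 = 15, a_5 = 12, a_6 = 15, a_7 = 9, a_8 = 6, a_9 = 15, a_{10} = 11, a_{11} = 12, a_{12} = 11, a_{13} = 13, a_{14} = 14, a_{15} = 11, a_{16} = 7, a_{17} = 12, a_{18} = 7, a_{19} = 1, a_{20} = 6, a_{21} = 7, a_{22} = 3, a_{23} = 12, a_{24} = 3, a_{25} = 5.
Since (a_{24}, a_{25}) = (a_0, a_1) = (3, 5) (two consecutive terms determine the rest), the sequence is periodic with period 24.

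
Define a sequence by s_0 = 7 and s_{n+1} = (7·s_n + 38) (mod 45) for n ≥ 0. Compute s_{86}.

Listing terms: s_0 = 7; s_1 = 42; s_2 = 17; s_3 = 22; s_4 = 12; s_5 = 32; s_6 = 37; s_7 = 27; s_8 = 2; s_9 = 7.
Since s_9 = s_0 = 7, the sequence is periodic with period 9.
So s_{86} = s_{0 + ((86-0) mod 9)} = s_5 = 32.

32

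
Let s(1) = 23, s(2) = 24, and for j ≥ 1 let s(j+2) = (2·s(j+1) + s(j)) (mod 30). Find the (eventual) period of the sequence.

24

Listing terms: s(1) = 23; s(2) = 24; s(3) = 11; s(4) = 16; s(5) = 13; s(6) = 12; s(7) = 7; s(8) = 26; s(9) = 29; s(10) = 24; s(11) = 17; s(12) = 28; s(13) = 13; s(14) = 24; s(15) = 1; s(16) = 26; s(17) = 23; s(18) = 12; s(19) = 17; s(20) = 16; s(21) = 19; s(22) = 24; s(23) = 7; s(24) = 8; s(25) = 23; s(26) = 24.
The sequence repeats with period 24.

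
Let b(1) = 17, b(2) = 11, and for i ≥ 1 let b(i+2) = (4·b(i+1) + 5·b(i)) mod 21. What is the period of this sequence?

Listing terms: b(1) = 17,  b(2) = 11,  b(3) = 3,  b(4) = 4,  b(5) = 10,  b(6) = 18,  b(7) = 17,  b(8) = 11.
The sequence repeats with period 6.

6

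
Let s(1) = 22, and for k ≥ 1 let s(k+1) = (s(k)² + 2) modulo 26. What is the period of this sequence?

4

Computing terms: s(1) = 22,  s(2) = 18,  s(3) = 14,  s(4) = 16,  s(5) = 24,  s(6) = 6,  s(7) = 12,  s(8) = 16.
Since s(8) = s(4) = 16, the sequence is eventually periodic: after a pre-period of length 3 it cycles with period 4.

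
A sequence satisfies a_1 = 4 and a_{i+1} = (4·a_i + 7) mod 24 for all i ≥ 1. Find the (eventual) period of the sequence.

We have a_1 = 4, a_2 = 23, a_3 = 3, a_4 = 19, a_5 = 11, a_6 = 3.
Since a_6 = a_3 = 3, the sequence is eventually periodic: after a pre-period of length 2 it cycles with period 3.

3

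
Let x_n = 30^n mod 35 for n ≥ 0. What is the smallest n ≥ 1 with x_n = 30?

Computing terms: x_0 = 1,  x_1 = 30,  x_2 = 25,  x_3 = 15,  x_4 = 30.
Since x_4 = x_1 = 30, the sequence is eventually periodic: after a pre-period of length 1 it cycles with period 3.
The value 30 first appears (with n ≥ 1) at x_1.

1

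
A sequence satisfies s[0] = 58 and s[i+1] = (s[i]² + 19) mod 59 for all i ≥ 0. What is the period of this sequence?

We have s[0] = 58, s[1] = 20, s[2] = 6, s[3] = 55, s[4] = 35, s[5] = 5, s[6] = 44, s[7] = 8, s[8] = 24, s[9] = 5.
Since s[9] = s[5] = 5, the sequence is eventually periodic: after a pre-period of length 5 it cycles with period 4.

4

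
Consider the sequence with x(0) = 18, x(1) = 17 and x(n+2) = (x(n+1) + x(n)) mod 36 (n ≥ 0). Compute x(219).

16

x(0) = 18; x(1) = 17; x(2) = 35; x(3) = 16; x(4) = 15; x(5) = 31; x(6) = 10; x(7) = 5; x(8) = 15; x(9) = 20; x(10) = 35; x(11) = 19; x(12) = 18; x(13) = 1; x(14) = 19; x(15) = 20; x(16) = 3; x(17) = 23; x(18) = 26; x(19) = 13; x(20) = 3; x(21) = 16; x(22) = 19; x(23) = 35; x(24) = 18; x(25) = 17.
The sequence repeats with period 24.
So x(219) = x(0 + ((219-0) mod 24)) = x(3) = 16.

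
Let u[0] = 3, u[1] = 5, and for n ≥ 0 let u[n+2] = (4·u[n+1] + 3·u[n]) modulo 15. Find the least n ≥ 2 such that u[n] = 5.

We have u[0] = 3, u[1] = 5, u[2] = 14, u[3] = 11, u[4] = 11, u[5] = 2, u[6] = 11, u[7] = 5, u[8] = 8, u[9] = 2, u[10] = 2, u[11] = 14, u[12] = 2, u[13] = 5, u[14] = 11, u[15] = 14, u[16] = 14, u[17] = 8, u[18] = 14, u[19] = 5, u[20] = 2, u[21] = 8, u[22] = 8, u[23] = 11, u[24] = 8, u[25] = 5, u[26] = 14.
Since (u[25], u[26]) = (u[1], u[2]) = (5, 14) (two consecutive terms determine the rest), the sequence is eventually periodic: after a pre-period of length 1 it cycles with period 24.
The value 5 first appears (with n ≥ 2) at u[7].

7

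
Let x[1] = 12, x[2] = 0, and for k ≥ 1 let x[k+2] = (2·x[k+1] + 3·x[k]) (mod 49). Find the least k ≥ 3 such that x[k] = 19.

We have x[1] = 12,  x[2] = 0,  x[3] = 36,  x[4] = 23,  x[5] = 7,  x[6] = 34,  x[7] = 40,  x[8] = 35,  x[9] = 43,  x[10] = 44,  x[11] = 21,  x[12] = 27,  x[13] = 19,  x[14] = 21,  x[15] = 1,  x[16] = 16,  x[17] = 35,  x[18] = 20,  x[19] = 47,  x[20] = 7,  x[21] = 8,  x[22] = 37,  x[23] = 0,  x[24] = 13,  x[25] = 26,  x[26] = 42,  x[27] = 15,  x[28] = 9,  x[29] = 14,  x[30] = 6,  x[31] = 5,  x[32] = 28,  x[33] = 22,  x[34] = 30,  x[35] = 28,  x[36] = 48,  x[37] = 33,  x[38] = 14,  x[39] = 29,  x[40] = 2,  x[41] = 42,  x[42] = 41,  x[43] = 12,  x[44] = 0.
The sequence repeats with period 42.
The value 19 first appears (with k ≥ 3) at x[13].

13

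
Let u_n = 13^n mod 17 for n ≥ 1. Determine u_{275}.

u_1 = 13, u_2 = 16, u_3 = 4, u_4 = 1, u_5 = 13.
The sequence repeats with period 4.
So u_{275} = u_{1 + ((275-1) mod 4)} = u_3 = 4.

4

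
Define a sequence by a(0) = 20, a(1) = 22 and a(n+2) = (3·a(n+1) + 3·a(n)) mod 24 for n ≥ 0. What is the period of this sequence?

Listing terms: a(0) = 20; a(1) = 22; a(2) = 6; a(3) = 12; a(4) = 6; a(5) = 6; a(6) = 12.
Since (a(5), a(6)) = (a(2), a(3)) = (6, 12) (two consecutive terms determine the rest), the sequence is eventually periodic: after a pre-period of length 2 it cycles with period 3.

3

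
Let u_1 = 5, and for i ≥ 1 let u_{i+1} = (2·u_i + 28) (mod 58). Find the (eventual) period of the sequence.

28

Listing terms: u_1 = 5,  u_2 = 38,  u_3 = 46,  u_4 = 4,  u_5 = 36,  u_6 = 42,  u_7 = 54,  u_8 = 20,  u_9 = 10,  u_{10} = 48,  u_{11} = 8,  u_{12} = 44,  u_{13} = 0,  u_{14} = 28,  u_{15} = 26,  u_{16} = 22,  u_{17} = 14,  u_{18} = 56,  u_{19} = 24,  u_{20} = 18,  u_{21} = 6,  u_{22} = 40,  u_{23} = 50,  u_{24} = 12,  u_{25} = 52,  u_{26} = 16,  u_{27} = 2,  u_{28} = 32,  u_{29} = 34,  u_{30} = 38.
Since u_{30} = u_2 = 38, the sequence is eventually periodic: after a pre-period of length 1 it cycles with period 28.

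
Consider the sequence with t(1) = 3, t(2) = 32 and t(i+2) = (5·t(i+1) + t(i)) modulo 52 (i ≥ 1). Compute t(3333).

We have t(1) = 3, t(2) = 32, t(3) = 7, t(4) = 15, t(5) = 30, t(6) = 9, t(7) = 23, t(8) = 20, t(9) = 19, t(10) = 11, t(11) = 22, t(12) = 17, t(13) = 3, t(14) = 32.
Since (t(13), t(14)) = (t(1), t(2)) = (3, 32) (two consecutive terms determine the rest), the sequence is periodic with period 12.
So t(3333) = t(1 + ((3333-1) mod 12)) = t(9) = 19.

19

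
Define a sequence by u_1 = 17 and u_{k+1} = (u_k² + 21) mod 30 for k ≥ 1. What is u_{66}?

u_1 = 17, u_2 = 10, u_3 = 1, u_4 = 22, u_5 = 25, u_6 = 16, u_7 = 7, u_8 = 10.
Since u_8 = u_2 = 10, the sequence is eventually periodic: after a pre-period of length 1 it cycles with period 6.
For k ≥ 2, u_k depends only on (k - 2) mod 6. (66 - 2) mod 6 = 4, so u_{66} = u_6 = 16.

16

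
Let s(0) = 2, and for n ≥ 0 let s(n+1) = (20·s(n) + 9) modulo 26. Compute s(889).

Listing terms: s(0) = 2, s(1) = 23, s(2) = 1, s(3) = 3, s(4) = 17, s(5) = 11, s(6) = 21, s(7) = 13, s(8) = 9, s(9) = 7, s(10) = 19, s(11) = 25, s(12) = 15, s(13) = 23.
Since s(13) = s(1) = 23, the sequence is eventually periodic: after a pre-period of length 1 it cycles with period 12.
For n ≥ 1, s(n) depends only on (n - 1) mod 12. (889 - 1) mod 12 = 0, so s(889) = s(1) = 23.

23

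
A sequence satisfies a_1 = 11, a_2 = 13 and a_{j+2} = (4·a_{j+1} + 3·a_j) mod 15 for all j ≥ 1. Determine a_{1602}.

a_1 = 11, a_2 = 13, a_3 = 10, a_4 = 4, a_5 = 1, a_6 = 1, a_7 = 7, a_8 = 1, a_9 = 10, a_{10} = 13, a_{11} = 7, a_{12} = 7, a_{13} = 4, a_{14} = 7, a_{15} = 10, a_{16} = 1, a_{17} = 4, a_{18} = 4, a_{19} = 13, a_{20} = 4, a_{21} = 10, a_{22} = 7, a_{23} = 13, a_{24} = 13, a_{25} = 1, a_{26} = 13, a_{27} = 10.
Since (a_{26}, a_{27}) = (a_2, a_3) = (13, 10) (two consecutive terms determine the rest), the sequence is eventually periodic: after a pre-period of length 1 it cycles with period 24.
For j ≥ 2, a_j depends only on (j - 2) mod 24. (1602 - 2) mod 24 = 16, so a_{1602} = a_{18} = 4.

4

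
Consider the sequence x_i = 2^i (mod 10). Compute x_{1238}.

4

Listing terms: x_0 = 1; x_1 = 2; x_2 = 4; x_3 = 8; x_4 = 6; x_5 = 2.
Since x_5 = x_1 = 2, the sequence is eventually periodic: after a pre-period of length 1 it cycles with period 4.
For i ≥ 1, x_i depends only on (i - 1) mod 4. (1238 - 1) mod 4 = 1, so x_{1238} = x_2 = 4.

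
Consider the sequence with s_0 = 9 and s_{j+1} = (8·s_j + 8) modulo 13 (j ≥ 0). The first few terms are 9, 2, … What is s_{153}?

Listing terms: s_0 = 9; s_1 = 2; s_2 = 11; s_3 = 5; s_4 = 9.
The sequence repeats with period 4.
(153 - 0) mod 4 = 1, so s_{153} = s_1 = 2.

2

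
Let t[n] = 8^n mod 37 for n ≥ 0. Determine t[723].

31

Listing terms: t[0] = 1,  t[1] = 8,  t[2] = 27,  t[3] = 31,  t[4] = 26,  t[5] = 23,  t[6] = 36,  t[7] = 29,  t[8] = 10,  t[9] = 6,  t[10] = 11,  t[11] = 14,  t[12] = 1.
The sequence repeats with period 12.
So t[723] = t[0 + ((723-0) mod 12)] = t[3] = 31.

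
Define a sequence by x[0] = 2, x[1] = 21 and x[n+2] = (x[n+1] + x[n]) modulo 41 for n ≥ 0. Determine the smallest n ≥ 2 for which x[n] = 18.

9

We have x[0] = 2,  x[1] = 21,  x[2] = 23,  x[3] = 3,  x[4] = 26,  x[5] = 29,  x[6] = 14,  x[7] = 2,  x[8] = 16,  x[9] = 18,  x[10] = 34,  x[11] = 11,  x[12] = 4,  x[13] = 15,  x[14] = 19,  x[15] = 34,  x[16] = 12,  x[17] = 5,  x[18] = 17,  x[19] = 22,  x[20] = 39,  x[21] = 20,  x[22] = 18,  x[23] = 38,  x[24] = 15,  x[25] = 12,  x[26] = 27,  x[27] = 39,  x[28] = 25,  x[29] = 23,  x[30] = 7,  x[31] = 30,  x[32] = 37,  x[33] = 26,  x[34] = 22,  x[35] = 7,  x[36] = 29,  x[37] = 36,  x[38] = 24,  x[39] = 19,  x[40] = 2,  x[41] = 21.
Since (x[40], x[41]) = (x[0], x[1]) = (2, 21) (two consecutive terms determine the rest), the sequence is periodic with period 40.
The value 18 first appears (with n ≥ 2) at x[9].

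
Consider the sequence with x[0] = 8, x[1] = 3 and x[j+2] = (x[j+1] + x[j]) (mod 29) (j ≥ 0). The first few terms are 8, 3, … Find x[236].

13

Computing terms: x[0] = 8, x[1] = 3, x[2] = 11, x[3] = 14, x[4] = 25, x[5] = 10, x[6] = 6, x[7] = 16, x[8] = 22, x[9] = 9, x[10] = 2, x[11] = 11, x[12] = 13, x[13] = 24, x[14] = 8, x[15] = 3.
The sequence repeats with period 14.
(236 - 0) mod 14 = 12, so x[236] = x[12] = 13.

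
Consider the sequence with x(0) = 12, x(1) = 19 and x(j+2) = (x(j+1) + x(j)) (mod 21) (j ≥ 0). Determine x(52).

Computing terms: x(0) = 12; x(1) = 19; x(2) = 10; x(3) = 8; x(4) = 18; x(5) = 5; x(6) = 2; x(7) = 7; x(8) = 9; x(9) = 16; x(10) = 4; x(11) = 20; x(12) = 3; x(13) = 2; x(14) = 5; x(15) = 7; x(16) = 12; x(17) = 19.
The sequence repeats with period 16.
(52 - 0) mod 16 = 4, so x(52) = x(4) = 18.

18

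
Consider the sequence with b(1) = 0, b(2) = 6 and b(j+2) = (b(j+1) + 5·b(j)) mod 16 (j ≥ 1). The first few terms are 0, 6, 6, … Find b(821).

Listing terms: b(1) = 0; b(2) = 6; b(3) = 6; b(4) = 4; b(5) = 2; b(6) = 6; b(7) = 0; b(8) = 14; b(9) = 14; b(10) = 4; b(11) = 10; b(12) = 14; b(13) = 0; b(14) = 6.
The sequence repeats with period 12.
So b(821) = b(1 + ((821-1) mod 12)) = b(5) = 2.

2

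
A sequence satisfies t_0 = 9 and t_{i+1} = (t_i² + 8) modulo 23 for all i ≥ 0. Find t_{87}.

17

t_0 = 9,  t_1 = 20,  t_2 = 17,  t_3 = 21,  t_4 = 12,  t_5 = 14,  t_6 = 20.
Since t_6 = t_1 = 20, the sequence is eventually periodic: after a pre-period of length 1 it cycles with period 5.
For i ≥ 1, t_i depends only on (i - 1) mod 5. (87 - 1) mod 5 = 1, so t_{87} = t_2 = 17.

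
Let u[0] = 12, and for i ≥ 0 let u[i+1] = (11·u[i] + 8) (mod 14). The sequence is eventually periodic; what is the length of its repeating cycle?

We have u[0] = 12; u[1] = 0; u[2] = 8; u[3] = 12.
The sequence repeats with period 3.

3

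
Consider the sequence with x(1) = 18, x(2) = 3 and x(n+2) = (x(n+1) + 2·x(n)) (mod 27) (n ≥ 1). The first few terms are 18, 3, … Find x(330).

24

Computing terms: x(1) = 18, x(2) = 3, x(3) = 12, x(4) = 18, x(5) = 15, x(6) = 24, x(7) = 0, x(8) = 21, x(9) = 21, x(10) = 9, x(11) = 24, x(12) = 15, x(13) = 9, x(14) = 12, x(15) = 3, x(16) = 0, x(17) = 6, x(18) = 6, x(19) = 18, x(20) = 3.
Since (x(19), x(20)) = (x(1), x(2)) = (18, 3) (two consecutive terms determine the rest), the sequence is periodic with period 18.
So x(330) = x(1 + ((330-1) mod 18)) = x(6) = 24.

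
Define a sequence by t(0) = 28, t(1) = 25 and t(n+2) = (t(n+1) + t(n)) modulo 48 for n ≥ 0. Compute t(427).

45

Computing terms: t(0) = 28; t(1) = 25; t(2) = 5; t(3) = 30; t(4) = 35; t(5) = 17; t(6) = 4; t(7) = 21; t(8) = 25; t(9) = 46; t(10) = 23; t(11) = 21; t(12) = 44; t(13) = 17; t(14) = 13; t(15) = 30; t(16) = 43; t(17) = 25; t(18) = 20; t(19) = 45; t(20) = 17; t(21) = 14; t(22) = 31; t(23) = 45; t(24) = 28; t(25) = 25.
Since (t(24), t(25)) = (t(0), t(1)) = (28, 25) (two consecutive terms determine the rest), the sequence is periodic with period 24.
(427 - 0) mod 24 = 19, so t(427) = t(19) = 45.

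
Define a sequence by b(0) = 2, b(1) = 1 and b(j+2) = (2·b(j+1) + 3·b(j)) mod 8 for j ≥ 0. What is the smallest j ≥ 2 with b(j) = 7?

7

Computing terms: b(0) = 2, b(1) = 1, b(2) = 0, b(3) = 3, b(4) = 6, b(5) = 5, b(6) = 4, b(7) = 7, b(8) = 2, b(9) = 1.
Since (b(8), b(9)) = (b(0), b(1)) = (2, 1) (two consecutive terms determine the rest), the sequence is periodic with period 8.
The value 7 first appears (with j ≥ 2) at b(7).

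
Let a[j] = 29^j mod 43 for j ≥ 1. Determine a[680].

Computing terms: a[1] = 29,  a[2] = 24,  a[3] = 8,  a[4] = 17,  a[5] = 20,  a[6] = 21,  a[7] = 7,  a[8] = 31,  a[9] = 39,  a[10] = 13,  a[11] = 33,  a[12] = 11,  a[13] = 18,  a[14] = 6,  a[15] = 2,  a[16] = 15,  a[17] = 5,  a[18] = 16,  a[19] = 34,  a[20] = 40,  a[21] = 42,  a[22] = 14,  a[23] = 19,  a[24] = 35,  a[25] = 26,  a[26] = 23,  a[27] = 22,  a[28] = 36,  a[29] = 12,  a[30] = 4,  a[31] = 30,  a[32] = 10,  a[33] = 32,  a[34] = 25,  a[35] = 37,  a[36] = 41,  a[37] = 28,  a[38] = 38,  a[39] = 27,  a[40] = 9,  a[41] = 3,  a[42] = 1,  a[43] = 29.
Since a[43] = a[1] = 29, the sequence is periodic with period 42.
So a[680] = a[1 + ((680-1) mod 42)] = a[8] = 31.

31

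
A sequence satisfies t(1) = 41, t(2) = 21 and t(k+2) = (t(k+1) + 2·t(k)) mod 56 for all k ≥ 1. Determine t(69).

We have t(1) = 41, t(2) = 21, t(3) = 47, t(4) = 33, t(5) = 15, t(6) = 25, t(7) = 55, t(8) = 49, t(9) = 47, t(10) = 33.
Since (t(9), t(10)) = (t(3), t(4)) = (47, 33) (two consecutive terms determine the rest), the sequence is eventually periodic: after a pre-period of length 2 it cycles with period 6.
For k ≥ 3, t(k) depends only on (k - 3) mod 6. (69 - 3) mod 6 = 0, so t(69) = t(3) = 47.

47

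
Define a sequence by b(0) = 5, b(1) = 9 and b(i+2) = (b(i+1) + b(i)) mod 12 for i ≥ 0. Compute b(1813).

Computing terms: b(0) = 5; b(1) = 9; b(2) = 2; b(3) = 11; b(4) = 1; b(5) = 0; b(6) = 1; b(7) = 1; b(8) = 2; b(9) = 3; b(10) = 5; b(11) = 8; b(12) = 1; b(13) = 9; b(14) = 10; b(15) = 7; b(16) = 5; b(17) = 0; b(18) = 5; b(19) = 5; b(20) = 10; b(21) = 3; b(22) = 1; b(23) = 4; b(24) = 5; b(25) = 9.
The sequence repeats with period 24.
(1813 - 0) mod 24 = 13, so b(1813) = b(13) = 9.

9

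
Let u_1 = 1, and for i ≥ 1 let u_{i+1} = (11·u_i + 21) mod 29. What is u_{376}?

26

Listing terms: u_1 = 1,  u_2 = 3,  u_3 = 25,  u_4 = 6,  u_5 = 0,  u_6 = 21,  u_7 = 20,  u_8 = 9,  u_9 = 4,  u_{10} = 7,  u_{11} = 11,  u_{12} = 26,  u_{13} = 17,  u_{14} = 5,  u_{15} = 18,  u_{16} = 16,  u_{17} = 23,  u_{18} = 13,  u_{19} = 19,  u_{20} = 27,  u_{21} = 28,  u_{22} = 10,  u_{23} = 15,  u_{24} = 12,  u_{25} = 8,  u_{26} = 22,  u_{27} = 2,  u_{28} = 14,  u_{29} = 1.
The sequence repeats with period 28.
(376 - 1) mod 28 = 11, so u_{376} = u_{12} = 26.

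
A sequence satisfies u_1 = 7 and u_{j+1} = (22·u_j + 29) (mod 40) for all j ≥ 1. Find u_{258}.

We have u_1 = 7, u_2 = 23, u_3 = 15, u_4 = 39, u_5 = 7.
Since u_5 = u_1 = 7, the sequence is periodic with period 4.
(258 - 1) mod 4 = 1, so u_{258} = u_2 = 23.

23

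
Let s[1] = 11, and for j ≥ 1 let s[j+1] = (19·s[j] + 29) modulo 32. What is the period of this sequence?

s[1] = 11,  s[2] = 14,  s[3] = 7,  s[4] = 2,  s[5] = 3,  s[6] = 22,  s[7] = 31,  s[8] = 10,  s[9] = 27,  s[10] = 30,  s[11] = 23,  s[12] = 18,  s[13] = 19,  s[14] = 6,  s[15] = 15,  s[16] = 26,  s[17] = 11.
Since s[17] = s[1] = 11, the sequence is periodic with period 16.

16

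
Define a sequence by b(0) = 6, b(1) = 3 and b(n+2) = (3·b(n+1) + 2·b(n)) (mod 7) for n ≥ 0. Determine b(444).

Computing terms: b(0) = 6,  b(1) = 3,  b(2) = 0,  b(3) = 6,  b(4) = 4,  b(5) = 3,  b(6) = 3,  b(7) = 1,  b(8) = 2,  b(9) = 1,  b(10) = 0,  b(11) = 2,  b(12) = 6,  b(13) = 1,  b(14) = 1,  b(15) = 5,  b(16) = 3,  b(17) = 5,  b(18) = 0,  b(19) = 3,  b(20) = 2,  b(21) = 5,  b(22) = 5,  b(23) = 4,  b(24) = 1,  b(25) = 4,  b(26) = 0,  b(27) = 1,  b(28) = 3,  b(29) = 4,  b(30) = 4,  b(31) = 6,  b(32) = 5,  b(33) = 6,  b(34) = 0,  b(35) = 5,  b(36) = 1,  b(37) = 6,  b(38) = 6,  b(39) = 2,  b(40) = 4,  b(41) = 2,  b(42) = 0,  b(43) = 4,  b(44) = 5,  b(45) = 2,  b(46) = 2,  b(47) = 3,  b(48) = 6,  b(49) = 3.
Since (b(48), b(49)) = (b(0), b(1)) = (6, 3) (two consecutive terms determine the rest), the sequence is periodic with period 48.
So b(444) = b(0 + ((444-0) mod 48)) = b(12) = 6.

6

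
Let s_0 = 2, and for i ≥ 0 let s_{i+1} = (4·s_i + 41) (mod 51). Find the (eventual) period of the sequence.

We have s_0 = 2,  s_1 = 49,  s_2 = 33,  s_3 = 20,  s_4 = 19,  s_5 = 15,  s_6 = 50,  s_7 = 37,  s_8 = 36,  s_9 = 32,  s_{10} = 16,  s_{11} = 3,  s_{12} = 2.
Since s_{12} = s_0 = 2, the sequence is periodic with period 12.

12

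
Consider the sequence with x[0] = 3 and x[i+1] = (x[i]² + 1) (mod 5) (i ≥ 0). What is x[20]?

Computing terms: x[0] = 3; x[1] = 0; x[2] = 1; x[3] = 2; x[4] = 0.
Since x[4] = x[1] = 0, the sequence is eventually periodic: after a pre-period of length 1 it cycles with period 3.
For i ≥ 1, x[i] depends only on (i - 1) mod 3. (20 - 1) mod 3 = 1, so x[20] = x[2] = 1.

1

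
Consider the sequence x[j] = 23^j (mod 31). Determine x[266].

x[0] = 1; x[1] = 23; x[2] = 2; x[3] = 15; x[4] = 4; x[5] = 30; x[6] = 8; x[7] = 29; x[8] = 16; x[9] = 27; x[10] = 1.
Since x[10] = x[0] = 1, the sequence is periodic with period 10.
So x[266] = x[0 + ((266-0) mod 10)] = x[6] = 8.

8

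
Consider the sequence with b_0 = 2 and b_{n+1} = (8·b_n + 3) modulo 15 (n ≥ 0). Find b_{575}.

13

Listing terms: b_0 = 2; b_1 = 4; b_2 = 5; b_3 = 13; b_4 = 2.
The sequence repeats with period 4.
(575 - 0) mod 4 = 3, so b_{575} = b_3 = 13.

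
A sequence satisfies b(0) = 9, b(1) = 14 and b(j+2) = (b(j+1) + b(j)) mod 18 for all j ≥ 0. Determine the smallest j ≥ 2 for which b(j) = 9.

12

We have b(0) = 9; b(1) = 14; b(2) = 5; b(3) = 1; b(4) = 6; b(5) = 7; b(6) = 13; b(7) = 2; b(8) = 15; b(9) = 17; b(10) = 14; b(11) = 13; b(12) = 9; b(13) = 4; b(14) = 13; b(15) = 17; b(16) = 12; b(17) = 11; b(18) = 5; b(19) = 16; b(20) = 3; b(21) = 1; b(22) = 4; b(23) = 5; b(24) = 9; b(25) = 14.
Since (b(24), b(25)) = (b(0), b(1)) = (9, 14) (two consecutive terms determine the rest), the sequence is periodic with period 24.
The value 9 first appears (with j ≥ 2) at b(12).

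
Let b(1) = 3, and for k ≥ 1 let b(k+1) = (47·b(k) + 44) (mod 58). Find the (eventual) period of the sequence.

Listing terms: b(1) = 3, b(2) = 11, b(3) = 39, b(4) = 21, b(5) = 45, b(6) = 13, b(7) = 17, b(8) = 31, b(9) = 51, b(10) = 5, b(11) = 47, b(12) = 49, b(13) = 27, b(14) = 37, b(15) = 43, b(16) = 35, b(17) = 7, b(18) = 25, b(19) = 1, b(20) = 33, b(21) = 29, b(22) = 15, b(23) = 53, b(24) = 41, b(25) = 57, b(26) = 55, b(27) = 19, b(28) = 9, b(29) = 3.
The sequence repeats with period 28.

28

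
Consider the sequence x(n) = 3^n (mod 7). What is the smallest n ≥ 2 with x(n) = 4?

x(1) = 3,  x(2) = 2,  x(3) = 6,  x(4) = 4,  x(5) = 5,  x(6) = 1,  x(7) = 3.
Since x(7) = x(1) = 3, the sequence is periodic with period 6.
The value 4 first appears (with n ≥ 2) at x(4).

4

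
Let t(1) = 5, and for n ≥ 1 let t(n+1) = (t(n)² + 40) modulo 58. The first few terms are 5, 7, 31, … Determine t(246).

We have t(1) = 5,  t(2) = 7,  t(3) = 31,  t(4) = 15,  t(5) = 33,  t(6) = 27,  t(7) = 15.
Since t(7) = t(4) = 15, the sequence is eventually periodic: after a pre-period of length 3 it cycles with period 3.
For n ≥ 4, t(n) depends only on (n - 4) mod 3. (246 - 4) mod 3 = 2, so t(246) = t(6) = 27.

27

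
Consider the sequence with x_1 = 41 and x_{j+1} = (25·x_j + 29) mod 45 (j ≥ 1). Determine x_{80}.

x_1 = 41; x_2 = 19; x_3 = 9; x_4 = 29; x_5 = 34; x_6 = 24; x_7 = 44; x_8 = 4; x_9 = 39; x_{10} = 14; x_{11} = 19.
Since x_{11} = x_2 = 19, the sequence is eventually periodic: after a pre-period of length 1 it cycles with period 9.
For j ≥ 2, x_j depends only on (j - 2) mod 9. (80 - 2) mod 9 = 6, so x_{80} = x_8 = 4.

4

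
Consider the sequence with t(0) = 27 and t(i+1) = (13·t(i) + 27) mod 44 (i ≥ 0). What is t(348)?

3

t(0) = 27,  t(1) = 26,  t(2) = 13,  t(3) = 20,  t(4) = 23,  t(5) = 18,  t(6) = 41,  t(7) = 32,  t(8) = 3,  t(9) = 22,  t(10) = 5,  t(11) = 4,  t(12) = 35,  t(13) = 42,  t(14) = 1,  t(15) = 40,  t(16) = 19,  t(17) = 10,  t(18) = 25,  t(19) = 0,  t(20) = 27.
The sequence repeats with period 20.
(348 - 0) mod 20 = 8, so t(348) = t(8) = 3.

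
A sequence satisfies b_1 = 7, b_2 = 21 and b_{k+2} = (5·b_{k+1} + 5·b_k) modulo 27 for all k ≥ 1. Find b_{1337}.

Computing terms: b_1 = 7, b_2 = 21, b_3 = 5, b_4 = 22, b_5 = 0, b_6 = 2, b_7 = 10, b_8 = 6, b_9 = 26, b_{10} = 25, b_{11} = 12, b_{12} = 23, b_{13} = 13, b_{14} = 18, b_{15} = 20, b_{16} = 1, b_{17} = 24, b_{18} = 17, b_{19} = 16, b_{20} = 3, b_{21} = 14, b_{22} = 4, b_{23} = 9, b_{24} = 11, b_{25} = 19, b_{26} = 15, b_{27} = 8, b_{28} = 7, b_{29} = 21.
The sequence repeats with period 27.
(1337 - 1) mod 27 = 13, so b_{1337} = b_{14} = 18.

18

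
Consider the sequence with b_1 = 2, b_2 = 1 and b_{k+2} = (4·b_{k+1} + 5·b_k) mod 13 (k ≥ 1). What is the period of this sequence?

b_1 = 2, b_2 = 1, b_3 = 1, b_4 = 9, b_5 = 2, b_6 = 1.
Since (b_5, b_6) = (b_1, b_2) = (2, 1) (two consecutive terms determine the rest), the sequence is periodic with period 4.

4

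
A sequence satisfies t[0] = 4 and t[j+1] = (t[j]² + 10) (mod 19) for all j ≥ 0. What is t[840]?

Computing terms: t[0] = 4,  t[1] = 7,  t[2] = 2,  t[3] = 14,  t[4] = 16,  t[5] = 0,  t[6] = 10,  t[7] = 15,  t[8] = 7.
Since t[8] = t[1] = 7, the sequence is eventually periodic: after a pre-period of length 1 it cycles with period 7.
For j ≥ 1, t[j] depends only on (j - 1) mod 7. (840 - 1) mod 7 = 6, so t[840] = t[7] = 15.

15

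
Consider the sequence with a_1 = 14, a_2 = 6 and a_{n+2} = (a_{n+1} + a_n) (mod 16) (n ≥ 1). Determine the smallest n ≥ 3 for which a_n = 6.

We have a_1 = 14, a_2 = 6, a_3 = 4, a_4 = 10, a_5 = 14, a_6 = 8, a_7 = 6, a_8 = 14, a_9 = 4, a_{10} = 2, a_{11} = 6, a_{12} = 8, a_{13} = 14, a_{14} = 6.
The sequence repeats with period 12.
The value 6 first appears (with n ≥ 3) at a_7.

7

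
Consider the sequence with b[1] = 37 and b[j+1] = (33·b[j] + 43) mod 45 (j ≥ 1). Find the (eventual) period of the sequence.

Computing terms: b[1] = 37,  b[2] = 4,  b[3] = 40,  b[4] = 13,  b[5] = 22,  b[6] = 4.
Since b[6] = b[2] = 4, the sequence is eventually periodic: after a pre-period of length 1 it cycles with period 4.

4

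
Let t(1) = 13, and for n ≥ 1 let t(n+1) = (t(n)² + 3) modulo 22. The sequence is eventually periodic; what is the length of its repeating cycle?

t(1) = 13, t(2) = 18, t(3) = 19, t(4) = 12, t(5) = 15, t(6) = 8, t(7) = 1, t(8) = 4, t(9) = 19.
Since t(9) = t(3) = 19, the sequence is eventually periodic: after a pre-period of length 2 it cycles with period 6.

6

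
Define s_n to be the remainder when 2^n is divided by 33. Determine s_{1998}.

25

Listing terms: s_0 = 1; s_1 = 2; s_2 = 4; s_3 = 8; s_4 = 16; s_5 = 32; s_6 = 31; s_7 = 29; s_8 = 25; s_9 = 17; s_{10} = 1.
Since s_{10} = s_0 = 1, the sequence is periodic with period 10.
(1998 - 0) mod 10 = 8, so s_{1998} = s_8 = 25.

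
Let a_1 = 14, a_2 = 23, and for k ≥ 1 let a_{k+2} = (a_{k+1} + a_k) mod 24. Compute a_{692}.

Listing terms: a_1 = 14,  a_2 = 23,  a_3 = 13,  a_4 = 12,  a_5 = 1,  a_6 = 13,  a_7 = 14,  a_8 = 3,  a_9 = 17,  a_{10} = 20,  a_{11} = 13,  a_{12} = 9,  a_{13} = 22,  a_{14} = 7,  a_{15} = 5,  a_{16} = 12,  a_{17} = 17,  a_{18} = 5,  a_{19} = 22,  a_{20} = 3,  a_{21} = 1,  a_{22} = 4,  a_{23} = 5,  a_{24} = 9,  a_{25} = 14,  a_{26} = 23.
Since (a_{25}, a_{26}) = (a_1, a_2) = (14, 23) (two consecutive terms determine the rest), the sequence is periodic with period 24.
(692 - 1) mod 24 = 19, so a_{692} = a_{20} = 3.

3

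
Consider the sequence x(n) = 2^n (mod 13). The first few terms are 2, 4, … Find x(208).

3

We have x(1) = 2; x(2) = 4; x(3) = 8; x(4) = 3; x(5) = 6; x(6) = 12; x(7) = 11; x(8) = 9; x(9) = 5; x(10) = 10; x(11) = 7; x(12) = 1; x(13) = 2.
Since x(13) = x(1) = 2, the sequence is periodic with period 12.
(208 - 1) mod 12 = 3, so x(208) = x(4) = 3.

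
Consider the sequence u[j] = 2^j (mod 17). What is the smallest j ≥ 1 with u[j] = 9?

We have u[0] = 1,  u[1] = 2,  u[2] = 4,  u[3] = 8,  u[4] = 16,  u[5] = 15,  u[6] = 13,  u[7] = 9,  u[8] = 1.
Since u[8] = u[0] = 1, the sequence is periodic with period 8.
The value 9 first appears (with j ≥ 1) at u[7].

7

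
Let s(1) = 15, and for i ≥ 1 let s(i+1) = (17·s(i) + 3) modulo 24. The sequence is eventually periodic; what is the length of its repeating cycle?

Computing terms: s(1) = 15, s(2) = 18, s(3) = 21, s(4) = 0, s(5) = 3, s(6) = 6, s(7) = 9, s(8) = 12, s(9) = 15.
Since s(9) = s(1) = 15, the sequence is periodic with period 8.

8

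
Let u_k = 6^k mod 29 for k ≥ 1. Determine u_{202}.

u_1 = 6, u_2 = 7, u_3 = 13, u_4 = 20, u_5 = 4, u_6 = 24, u_7 = 28, u_8 = 23, u_9 = 22, u_{10} = 16, u_{11} = 9, u_{12} = 25, u_{13} = 5, u_{14} = 1, u_{15} = 6.
The sequence repeats with period 14.
(202 - 1) mod 14 = 5, so u_{202} = u_6 = 24.

24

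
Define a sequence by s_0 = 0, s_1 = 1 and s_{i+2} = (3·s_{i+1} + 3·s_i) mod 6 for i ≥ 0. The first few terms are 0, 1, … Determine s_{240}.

Listing terms: s_0 = 0, s_1 = 1, s_2 = 3, s_3 = 0, s_4 = 3, s_5 = 3, s_6 = 0.
Since (s_5, s_6) = (s_2, s_3) = (3, 0) (two consecutive terms determine the rest), the sequence is eventually periodic: after a pre-period of length 2 it cycles with period 3.
For i ≥ 2, s_i depends only on (i - 2) mod 3. (240 - 2) mod 3 = 1, so s_{240} = s_3 = 0.

0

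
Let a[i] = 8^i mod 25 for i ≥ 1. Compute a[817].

23

We have a[1] = 8, a[2] = 14, a[3] = 12, a[4] = 21, a[5] = 18, a[6] = 19, a[7] = 2, a[8] = 16, a[9] = 3, a[10] = 24, a[11] = 17, a[12] = 11, a[13] = 13, a[14] = 4, a[15] = 7, a[16] = 6, a[17] = 23, a[18] = 9, a[19] = 22, a[20] = 1, a[21] = 8.
Since a[21] = a[1] = 8, the sequence is periodic with period 20.
So a[817] = a[1 + ((817-1) mod 20)] = a[17] = 23.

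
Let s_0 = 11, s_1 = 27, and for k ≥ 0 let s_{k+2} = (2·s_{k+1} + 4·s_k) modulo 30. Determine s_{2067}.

Listing terms: s_0 = 11; s_1 = 27; s_2 = 8; s_3 = 4; s_4 = 10; s_5 = 6; s_6 = 22; s_7 = 8; s_8 = 14; s_9 = 0; s_{10} = 26; s_{11} = 22; s_{12} = 28; s_{13} = 24; s_{14} = 10; s_{15} = 26; s_{16} = 2; s_{17} = 18; s_{18} = 14; s_{19} = 10; s_{20} = 16; s_{21} = 12; s_{22} = 28; s_{23} = 14; s_{24} = 20; s_{25} = 6; s_{26} = 2; s_{27} = 28; s_{28} = 4; s_{29} = 0; s_{30} = 16; s_{31} = 2; s_{32} = 8; s_{33} = 24; s_{34} = 20; s_{35} = 16; s_{36} = 22; s_{37} = 18; s_{38} = 4; s_{39} = 20; s_{40} = 26; s_{41} = 12; s_{42} = 8; s_{43} = 4.
Since (s_{42}, s_{43}) = (s_2, s_3) = (8, 4) (two consecutive terms determine the rest), the sequence is eventually periodic: after a pre-period of length 2 it cycles with period 40.
For k ≥ 2, s_k depends only on (k - 2) mod 40. (2067 - 2) mod 40 = 25, so s_{2067} = s_{27} = 28.

28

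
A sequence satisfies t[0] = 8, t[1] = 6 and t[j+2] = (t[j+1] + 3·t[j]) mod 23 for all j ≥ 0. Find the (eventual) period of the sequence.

Computing terms: t[0] = 8; t[1] = 6; t[2] = 7; t[3] = 2; t[4] = 0; t[5] = 6; t[6] = 6; t[7] = 1; t[8] = 19; t[9] = 22; t[10] = 10; t[11] = 7; t[12] = 14; t[13] = 12; t[14] = 8; t[15] = 21; t[16] = 22; t[17] = 16; t[18] = 13; t[19] = 15; t[20] = 8; t[21] = 7; t[22] = 8; t[23] = 6.
The sequence repeats with period 22.

22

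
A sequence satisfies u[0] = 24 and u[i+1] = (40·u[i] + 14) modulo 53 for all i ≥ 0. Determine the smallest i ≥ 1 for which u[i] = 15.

Listing terms: u[0] = 24; u[1] = 20; u[2] = 19; u[3] = 32; u[4] = 22; u[5] = 46; u[6] = 52; u[7] = 27; u[8] = 34; u[9] = 49; u[10] = 13; u[11] = 4; u[12] = 15; u[13] = 31; u[14] = 35; u[15] = 36; u[16] = 23; u[17] = 33; u[18] = 9; u[19] = 3; u[20] = 28; u[21] = 21; u[22] = 6; u[23] = 42; u[24] = 51; u[25] = 40; u[26] = 24.
Since u[26] = u[0] = 24, the sequence is periodic with period 26.
The value 15 first appears (with i ≥ 1) at u[12].

12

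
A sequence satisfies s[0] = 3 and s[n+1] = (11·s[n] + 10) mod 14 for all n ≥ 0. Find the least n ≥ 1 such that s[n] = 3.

Computing terms: s[0] = 3, s[1] = 1, s[2] = 7, s[3] = 3.
The sequence repeats with period 3.
The value 3 next appears (with n ≥ 1) at s[3].

3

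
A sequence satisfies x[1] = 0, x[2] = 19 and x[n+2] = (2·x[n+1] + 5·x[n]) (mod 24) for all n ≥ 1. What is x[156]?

Listing terms: x[1] = 0, x[2] = 19, x[3] = 14, x[4] = 3, x[5] = 4, x[6] = 23, x[7] = 18, x[8] = 7, x[9] = 8, x[10] = 3, x[11] = 22, x[12] = 11, x[13] = 12, x[14] = 7, x[15] = 2, x[16] = 15, x[17] = 16, x[18] = 11, x[19] = 6, x[20] = 19, x[21] = 20, x[22] = 15, x[23] = 10, x[24] = 23, x[25] = 0, x[26] = 19.
The sequence repeats with period 24.
So x[156] = x[1 + ((156-1) mod 24)] = x[12] = 11.

11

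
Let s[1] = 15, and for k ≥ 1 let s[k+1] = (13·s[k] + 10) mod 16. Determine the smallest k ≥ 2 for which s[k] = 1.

4

s[1] = 15, s[2] = 13, s[3] = 3, s[4] = 1, s[5] = 7, s[6] = 5, s[7] = 11, s[8] = 9, s[9] = 15.
The sequence repeats with period 8.
The value 1 first appears (with k ≥ 2) at s[4].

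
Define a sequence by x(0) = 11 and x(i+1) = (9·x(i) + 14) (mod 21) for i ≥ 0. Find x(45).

11

x(0) = 11, x(1) = 8, x(2) = 2, x(3) = 11.
The sequence repeats with period 3.
(45 - 0) mod 3 = 0, so x(45) = x(0) = 11.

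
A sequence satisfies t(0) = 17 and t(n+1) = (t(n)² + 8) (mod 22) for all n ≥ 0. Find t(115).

11

We have t(0) = 17,  t(1) = 11,  t(2) = 19,  t(3) = 17.
The sequence repeats with period 3.
So t(115) = t(0 + ((115-0) mod 3)) = t(1) = 11.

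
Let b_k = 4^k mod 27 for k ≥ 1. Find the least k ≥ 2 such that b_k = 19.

6

We have b_1 = 4; b_2 = 16; b_3 = 10; b_4 = 13; b_5 = 25; b_6 = 19; b_7 = 22; b_8 = 7; b_9 = 1; b_{10} = 4.
The sequence repeats with period 9.
The value 19 first appears (with k ≥ 2) at b_6.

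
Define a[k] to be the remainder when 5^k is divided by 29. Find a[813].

Computing terms: a[1] = 5, a[2] = 25, a[3] = 9, a[4] = 16, a[5] = 22, a[6] = 23, a[7] = 28, a[8] = 24, a[9] = 4, a[10] = 20, a[11] = 13, a[12] = 7, a[13] = 6, a[14] = 1, a[15] = 5.
The sequence repeats with period 14.
So a[813] = a[1 + ((813-1) mod 14)] = a[1] = 5.

5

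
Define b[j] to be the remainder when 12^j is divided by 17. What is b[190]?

15

b[0] = 1; b[1] = 12; b[2] = 8; b[3] = 11; b[4] = 13; b[5] = 3; b[6] = 2; b[7] = 7; b[8] = 16; b[9] = 5; b[10] = 9; b[11] = 6; b[12] = 4; b[13] = 14; b[14] = 15; b[15] = 10; b[16] = 1.
Since b[16] = b[0] = 1, the sequence is periodic with period 16.
So b[190] = b[0 + ((190-0) mod 16)] = b[14] = 15.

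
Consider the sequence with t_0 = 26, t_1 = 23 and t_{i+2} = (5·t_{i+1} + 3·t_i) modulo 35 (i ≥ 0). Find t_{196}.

Listing terms: t_0 = 26; t_1 = 23; t_2 = 18; t_3 = 19; t_4 = 9; t_5 = 32; t_6 = 12; t_7 = 16; t_8 = 11; t_9 = 33; t_{10} = 23; t_{11} = 4; t_{12} = 19; t_{13} = 2; t_{14} = 32; t_{15} = 26; t_{16} = 16; t_{17} = 18; t_{18} = 33; t_{19} = 9; t_{20} = 4; t_{21} = 12; t_{22} = 2; t_{23} = 11; t_{24} = 26; t_{25} = 23.
The sequence repeats with period 24.
So t_{196} = t_{0 + ((196-0) mod 24)} = t_4 = 9.

9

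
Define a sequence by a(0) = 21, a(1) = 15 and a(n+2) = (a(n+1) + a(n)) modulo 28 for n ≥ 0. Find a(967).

27

We have a(0) = 21; a(1) = 15; a(2) = 8; a(3) = 23; a(4) = 3; a(5) = 26; a(6) = 1; a(7) = 27; a(8) = 0; a(9) = 27; a(10) = 27; a(11) = 26; a(12) = 25; a(13) = 23; a(14) = 20; a(15) = 15; a(16) = 7; a(17) = 22; a(18) = 1; a(19) = 23; a(20) = 24; a(21) = 19; a(22) = 15; a(23) = 6; a(24) = 21; a(25) = 27; a(26) = 20; a(27) = 19; a(28) = 11; a(29) = 2; a(30) = 13; a(31) = 15; a(32) = 0; a(33) = 15; a(34) = 15; a(35) = 2; a(36) = 17; a(37) = 19; a(38) = 8; a(39) = 27; a(40) = 7; a(41) = 6; a(42) = 13; a(43) = 19; a(44) = 4; a(45) = 23; a(46) = 27; a(47) = 22; a(48) = 21; a(49) = 15.
Since (a(48), a(49)) = (a(0), a(1)) = (21, 15) (two consecutive terms determine the rest), the sequence is periodic with period 48.
So a(967) = a(0 + ((967-0) mod 48)) = a(7) = 27.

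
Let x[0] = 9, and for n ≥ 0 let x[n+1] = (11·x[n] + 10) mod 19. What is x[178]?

Computing terms: x[0] = 9, x[1] = 14, x[2] = 12, x[3] = 9.
The sequence repeats with period 3.
(178 - 0) mod 3 = 1, so x[178] = x[1] = 14.

14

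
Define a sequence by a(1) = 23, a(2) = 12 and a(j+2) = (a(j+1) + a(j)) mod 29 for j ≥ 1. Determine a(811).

Computing terms: a(1) = 23, a(2) = 12, a(3) = 6, a(4) = 18, a(5) = 24, a(6) = 13, a(7) = 8, a(8) = 21, a(9) = 0, a(10) = 21, a(11) = 21, a(12) = 13, a(13) = 5, a(14) = 18, a(15) = 23, a(16) = 12.
Since (a(15), a(16)) = (a(1), a(2)) = (23, 12) (two consecutive terms determine the rest), the sequence is periodic with period 14.
(811 - 1) mod 14 = 12, so a(811) = a(13) = 5.

5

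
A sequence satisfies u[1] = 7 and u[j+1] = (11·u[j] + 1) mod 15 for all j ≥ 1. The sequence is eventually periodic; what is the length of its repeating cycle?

Listing terms: u[1] = 7; u[2] = 3; u[3] = 4; u[4] = 0; u[5] = 1; u[6] = 12; u[7] = 13; u[8] = 9; u[9] = 10; u[10] = 6; u[11] = 7.
Since u[11] = u[1] = 7, the sequence is periodic with period 10.

10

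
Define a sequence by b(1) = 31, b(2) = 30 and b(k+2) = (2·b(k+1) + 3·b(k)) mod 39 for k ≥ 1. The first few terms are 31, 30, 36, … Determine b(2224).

6

We have b(1) = 31, b(2) = 30, b(3) = 36, b(4) = 6, b(5) = 3, b(6) = 24, b(7) = 18, b(8) = 30, b(9) = 36.
Since (b(8), b(9)) = (b(2), b(3)) = (30, 36) (two consecutive terms determine the rest), the sequence is eventually periodic: after a pre-period of length 1 it cycles with period 6.
For k ≥ 2, b(k) depends only on (k - 2) mod 6. (2224 - 2) mod 6 = 2, so b(2224) = b(4) = 6.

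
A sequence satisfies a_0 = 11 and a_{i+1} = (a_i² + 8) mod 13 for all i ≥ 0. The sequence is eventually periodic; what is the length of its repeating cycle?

a_0 = 11,  a_1 = 12,  a_2 = 9,  a_3 = 11.
The sequence repeats with period 3.

3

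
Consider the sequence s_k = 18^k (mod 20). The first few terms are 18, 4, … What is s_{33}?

s_1 = 18,  s_2 = 4,  s_3 = 12,  s_4 = 16,  s_5 = 8,  s_6 = 4.
Since s_6 = s_2 = 4, the sequence is eventually periodic: after a pre-period of length 1 it cycles with period 4.
For k ≥ 2, s_k depends only on (k - 2) mod 4. (33 - 2) mod 4 = 3, so s_{33} = s_5 = 8.

8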